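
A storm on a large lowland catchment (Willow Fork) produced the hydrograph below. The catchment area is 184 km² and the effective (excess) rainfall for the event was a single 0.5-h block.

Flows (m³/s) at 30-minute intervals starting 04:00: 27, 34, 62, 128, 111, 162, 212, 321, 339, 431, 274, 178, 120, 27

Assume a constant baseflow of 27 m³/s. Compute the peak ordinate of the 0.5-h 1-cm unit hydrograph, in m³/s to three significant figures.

U_p ≈ 202 m³/s

Direct runoff: 0.0, 7.0, 35.0, 101.0, 84.0, 135.0, 185.0, 294.0, 312.0, 404.0, 247.0, 151.0, 93.0, 0.0 m³/s; ΣQ_DR = 2048 m³/s, peak = 404.0 m³/s.
Runoff depth d = ΣQ_DR·Δt / A = 2048 × 1800 / (184 km²) = 20.03 mm.
The 1-cm UH is the DRH scaled by (10 mm)/d, so U_p = 404.0 × 10/20.03 = 202 m³/s.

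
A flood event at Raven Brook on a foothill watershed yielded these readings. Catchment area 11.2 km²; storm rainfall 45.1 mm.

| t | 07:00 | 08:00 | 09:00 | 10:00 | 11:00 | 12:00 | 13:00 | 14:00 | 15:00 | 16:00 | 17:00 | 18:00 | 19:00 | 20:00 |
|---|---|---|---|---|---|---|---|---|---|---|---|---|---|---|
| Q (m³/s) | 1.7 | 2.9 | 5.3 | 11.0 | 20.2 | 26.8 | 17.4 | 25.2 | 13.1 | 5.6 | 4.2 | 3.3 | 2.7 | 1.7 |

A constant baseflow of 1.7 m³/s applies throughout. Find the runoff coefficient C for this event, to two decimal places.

ΣQ_DR = 117.3 m³/s; V = ΣQ_DR·Δt = 4.223 × 10^5 m³.
Runoff depth d = V / A = 37.70 mm.
C = d / P = 37.70 / 45.1 = 0.84.

C ≈ 0.84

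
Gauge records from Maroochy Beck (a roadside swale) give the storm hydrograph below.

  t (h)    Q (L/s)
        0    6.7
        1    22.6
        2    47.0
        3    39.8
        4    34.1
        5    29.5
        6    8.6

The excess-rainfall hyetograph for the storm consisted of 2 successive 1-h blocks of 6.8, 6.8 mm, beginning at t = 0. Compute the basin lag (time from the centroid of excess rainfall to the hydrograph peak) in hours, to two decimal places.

t_L ≈ 1.00 h

Centroid of excess rainfall: t_c = Σ P_i·t̄_i / ΣP_i = 1.0000 h (block centres at 0.5, 1.5 h).
Hydrograph peak occurs at t = 2 h, so basin lag t_L = 2 − 1.0000 = 1.00 h.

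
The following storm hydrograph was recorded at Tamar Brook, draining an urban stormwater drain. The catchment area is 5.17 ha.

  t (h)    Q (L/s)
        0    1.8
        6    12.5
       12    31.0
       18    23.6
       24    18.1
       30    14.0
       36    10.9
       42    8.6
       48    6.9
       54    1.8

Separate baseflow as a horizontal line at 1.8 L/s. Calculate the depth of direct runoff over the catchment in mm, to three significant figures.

Direct runoff: 0.0, 10.7, 29.2, 21.8, 16.3, 12.2, 9.1, 6.8, 5.1, 0.0 L/s; ΣQ_DR = 111.2 L/s.
V = ΣQ_DR · Δt = 111.2 × 21600 s = 2.402 × 10^6 L.
Over A = 5.17 ha, depth = V / A = 46.5 mm.

d ≈ 46.5 mm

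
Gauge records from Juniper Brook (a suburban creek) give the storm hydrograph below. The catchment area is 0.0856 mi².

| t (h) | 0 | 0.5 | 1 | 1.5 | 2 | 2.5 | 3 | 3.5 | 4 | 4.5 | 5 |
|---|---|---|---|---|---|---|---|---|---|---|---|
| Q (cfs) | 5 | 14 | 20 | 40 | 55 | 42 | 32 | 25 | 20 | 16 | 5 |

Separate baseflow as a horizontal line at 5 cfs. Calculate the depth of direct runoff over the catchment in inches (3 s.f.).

Direct runoff: 0.0, 9.0, 15.0, 35.0, 50.0, 37.0, 27.0, 20.0, 15.0, 11.0, 0.0 cfs; ΣQ_DR = 219.0 cfs.
V = ΣQ_DR · Δt = 219.0 × 1800 s = 3.942 × 10^5 ft³.
Over A = 0.0856 mi², depth = V / A = 1.98 in.

d ≈ 1.98 in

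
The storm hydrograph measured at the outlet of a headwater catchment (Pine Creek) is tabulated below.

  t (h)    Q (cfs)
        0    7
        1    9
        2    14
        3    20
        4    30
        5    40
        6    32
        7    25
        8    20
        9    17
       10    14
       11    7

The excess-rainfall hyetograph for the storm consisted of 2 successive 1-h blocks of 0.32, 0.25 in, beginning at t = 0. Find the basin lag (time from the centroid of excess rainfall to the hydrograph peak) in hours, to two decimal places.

t_L ≈ 4.06 h

Centroid of excess rainfall: t_c = Σ P_i·t̄_i / ΣP_i = 0.9386 h (block centres at 0.5, 1.5 h).
Hydrograph peak occurs at t = 5 h, so basin lag t_L = 5 − 0.9386 = 4.06 h.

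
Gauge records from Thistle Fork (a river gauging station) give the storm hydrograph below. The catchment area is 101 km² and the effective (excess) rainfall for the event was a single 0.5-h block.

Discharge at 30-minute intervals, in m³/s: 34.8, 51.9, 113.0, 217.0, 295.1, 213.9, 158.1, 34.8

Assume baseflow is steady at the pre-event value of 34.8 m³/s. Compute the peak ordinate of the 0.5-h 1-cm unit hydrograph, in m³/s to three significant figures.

U_p ≈ 174 m³/s

Direct runoff: 0.0, 17.1, 78.2, 182.2, 260.3, 179.1, 123.3, 0.0 m³/s; ΣQ_DR = 840.2 m³/s, peak = 260.3 m³/s.
Runoff depth d = ΣQ_DR·Δt / A = 840.2 × 1800 / (101 km²) = 14.97 mm.
The 1-cm UH is the DRH scaled by (10 mm)/d, so U_p = 260.3 × 10/14.97 = 174 m³/s.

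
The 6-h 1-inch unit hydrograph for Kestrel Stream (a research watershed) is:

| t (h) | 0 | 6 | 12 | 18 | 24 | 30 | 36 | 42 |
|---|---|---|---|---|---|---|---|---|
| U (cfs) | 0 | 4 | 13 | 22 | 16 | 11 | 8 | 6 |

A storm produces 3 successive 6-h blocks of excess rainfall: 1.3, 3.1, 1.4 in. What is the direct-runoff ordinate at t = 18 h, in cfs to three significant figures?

By discrete convolution, Q_j = Σ (P_i / 1 in) · U_{j−i}.
At t = 18 h (j=3): Q = (1.3/1)·22 + (3.1/1)·13 + (1.4/1)·4 = 74.5 cfs.

Q ≈ 74.5 cfs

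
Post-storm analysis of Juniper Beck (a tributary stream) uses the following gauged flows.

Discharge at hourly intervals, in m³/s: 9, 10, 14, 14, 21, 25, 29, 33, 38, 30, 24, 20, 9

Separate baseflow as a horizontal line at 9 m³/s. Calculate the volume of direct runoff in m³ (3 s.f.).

V ≈ 5.72 × 10^5 m³

Direct-runoff ordinates (Q − Q_b): 0.0, 1.0, 5.0, 5.0, 12.0, 16.0, 20.0, 24.0, 29.0, 21.0, 15.0, 11.0, 0.0 m³/s.
ΣQ_DR = 159.0 m³/s.
With Δt = 1 h = 3600 s, V = ΣQ_DR · Δt = 159.0 × 3600 = 5.72 × 10^5 m³.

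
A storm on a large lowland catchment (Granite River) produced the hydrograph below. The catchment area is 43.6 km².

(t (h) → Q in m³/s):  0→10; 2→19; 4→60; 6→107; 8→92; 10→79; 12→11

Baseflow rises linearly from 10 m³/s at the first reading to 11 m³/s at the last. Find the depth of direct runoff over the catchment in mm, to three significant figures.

d ≈ 50.3 mm

Direct runoff: 0.00, 8.83, 49.67, 96.50, 81.33, 68.17, 0.00 m³/s; ΣQ_DR = 304.5 m³/s.
V = ΣQ_DR · Δt = 304.5 × 7200 s = 2.192 × 10^6 m³.
Over A = 43.6 km², depth = V / A = 50.3 mm.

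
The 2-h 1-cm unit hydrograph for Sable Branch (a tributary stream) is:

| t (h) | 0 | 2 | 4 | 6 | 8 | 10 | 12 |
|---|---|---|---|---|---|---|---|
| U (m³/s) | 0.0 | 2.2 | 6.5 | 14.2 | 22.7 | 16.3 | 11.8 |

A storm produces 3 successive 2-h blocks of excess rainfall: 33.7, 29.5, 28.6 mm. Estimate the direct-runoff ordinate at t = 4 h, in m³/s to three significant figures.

Q ≈ 28.4 m³/s

By discrete convolution, Q_j = Σ (P_i / 10 mm) · U_{j−i}.
At t = 4 h (j=2): Q = (33.7/10)·6.5 + (29.5/10)·2.2 + (28.6/10)·0.0 = 28.4 m³/s.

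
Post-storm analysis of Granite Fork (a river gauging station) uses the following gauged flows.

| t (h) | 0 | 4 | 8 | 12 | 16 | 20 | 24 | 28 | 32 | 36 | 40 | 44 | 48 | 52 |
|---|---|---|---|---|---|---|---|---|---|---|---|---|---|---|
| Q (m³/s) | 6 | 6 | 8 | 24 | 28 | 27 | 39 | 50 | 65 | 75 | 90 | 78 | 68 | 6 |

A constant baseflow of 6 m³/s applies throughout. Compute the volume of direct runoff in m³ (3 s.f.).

V ≈ 7.00 × 10^6 m³

Direct-runoff ordinates (Q − Q_b): 0.0, 0.0, 2.0, 18.0, 22.0, 21.0, 33.0, 44.0, 59.0, 69.0, 84.0, 72.0, 62.0, 0.0 m³/s.
ΣQ_DR = 486.0 m³/s.
With Δt = 4 h = 14400 s, V = ΣQ_DR · Δt = 486.0 × 14400 = 7.00 × 10^6 m³.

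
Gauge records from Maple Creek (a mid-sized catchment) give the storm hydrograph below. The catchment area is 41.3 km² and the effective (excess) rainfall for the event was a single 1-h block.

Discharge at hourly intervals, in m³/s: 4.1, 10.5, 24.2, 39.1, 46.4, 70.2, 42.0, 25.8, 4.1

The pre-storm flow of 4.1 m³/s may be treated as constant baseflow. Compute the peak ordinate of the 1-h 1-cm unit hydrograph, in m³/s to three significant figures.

Direct runoff: 0.0, 6.4, 20.1, 35.0, 42.3, 66.1, 37.9, 21.7, 0.0 m³/s; ΣQ_DR = 229.5 m³/s, peak = 66.1 m³/s.
Runoff depth d = ΣQ_DR·Δt / A = 229.5 × 3600 / (41.3 km²) = 20.00 mm.
The 1-cm UH is the DRH scaled by (10 mm)/d, so U_p = 66.1 × 10/20.00 = 33.0 m³/s.

U_p ≈ 33.0 m³/s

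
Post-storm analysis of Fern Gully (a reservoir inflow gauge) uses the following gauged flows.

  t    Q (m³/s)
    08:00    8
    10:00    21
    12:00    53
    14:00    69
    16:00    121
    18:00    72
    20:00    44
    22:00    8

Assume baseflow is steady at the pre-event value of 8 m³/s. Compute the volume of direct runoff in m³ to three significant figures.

V ≈ 2.39 × 10^6 m³

Direct-runoff ordinates (Q − Q_b): 0.0, 13.0, 45.0, 61.0, 113.0, 64.0, 36.0, 0.0 m³/s.
ΣQ_DR = 332.0 m³/s.
With Δt = 2 h = 7200 s, V = ΣQ_DR · Δt = 332.0 × 7200 = 2.39 × 10^6 m³.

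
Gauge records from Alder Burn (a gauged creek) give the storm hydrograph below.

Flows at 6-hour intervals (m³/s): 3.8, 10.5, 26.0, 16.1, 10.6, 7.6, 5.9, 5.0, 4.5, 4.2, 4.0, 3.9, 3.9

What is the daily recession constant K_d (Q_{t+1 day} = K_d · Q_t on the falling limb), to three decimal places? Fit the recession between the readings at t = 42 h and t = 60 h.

Between t = 42 h and t = 60 h the flow falls from 5.0 to 4.0 m³/s over 3×6 h = 18 h.
Per-interval ratio K = (4.0/5.0)^(1/3) = 0.9283; K_d = K^(24/6) = 0.743.

K_d ≈ 0.743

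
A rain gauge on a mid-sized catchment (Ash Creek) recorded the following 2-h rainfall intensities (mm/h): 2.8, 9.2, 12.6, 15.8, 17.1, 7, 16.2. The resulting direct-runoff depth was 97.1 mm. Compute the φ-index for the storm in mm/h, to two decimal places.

φ ≈ 4.89 mm/h

Only the 6 blocks with intensity above φ contribute runoff: 9.2, 12.6, 15.8, 17.1, 7, 16.2 mm/h.
Σ(I−φ)·Δt = d  ⇒  (9.2+12.6+15.8+17.1+7+16.2 − 6φ)·2 = 97.1
φ = (77.90 − 97.1/2) / 6 = 4.89 mm/h.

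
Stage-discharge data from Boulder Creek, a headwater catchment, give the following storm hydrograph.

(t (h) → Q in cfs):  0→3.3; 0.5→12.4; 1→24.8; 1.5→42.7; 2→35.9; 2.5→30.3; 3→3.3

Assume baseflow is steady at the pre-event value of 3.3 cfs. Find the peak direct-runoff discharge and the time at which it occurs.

Q_p = 39.4 cfs at t = 1.5 h

Subtracting baseflow gives direct-runoff ordinates: 0.0, 9.1, 21.5, 39.4, 32.6, 27.0, 0.0 cfs.
The maximum is 39.4 cfs, occurring at the reading for t = 1.5 h.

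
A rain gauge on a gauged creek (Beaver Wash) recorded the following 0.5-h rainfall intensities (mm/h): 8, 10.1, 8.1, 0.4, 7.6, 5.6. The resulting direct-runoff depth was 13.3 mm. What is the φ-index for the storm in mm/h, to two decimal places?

Only the 5 blocks with intensity above φ contribute runoff: 8, 10.1, 8.1, 7.6, 5.6 mm/h.
Σ(I−φ)·Δt = d  ⇒  (8+10.1+8.1+7.6+5.6 − 5φ)·0.5 = 13.3
φ = (39.40 − 13.3/0.5) / 5 = 2.56 mm/h.

φ ≈ 2.56 mm/h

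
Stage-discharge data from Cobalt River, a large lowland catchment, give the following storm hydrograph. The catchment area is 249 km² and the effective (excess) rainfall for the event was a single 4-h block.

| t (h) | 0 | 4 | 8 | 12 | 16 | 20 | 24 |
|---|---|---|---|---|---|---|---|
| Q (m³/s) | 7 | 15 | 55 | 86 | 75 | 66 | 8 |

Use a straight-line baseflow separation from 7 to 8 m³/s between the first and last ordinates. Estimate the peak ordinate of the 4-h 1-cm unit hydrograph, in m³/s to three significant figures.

U_p ≈ 52.3 m³/s

Direct runoff: 0.00, 7.83, 47.67, 78.50, 67.33, 58.17, 0.00 m³/s; ΣQ_DR = 259.5 m³/s, peak = 78.50 m³/s.
Runoff depth d = ΣQ_DR·Δt / A = 259.5 × 14400 / (249 km²) = 15.01 mm.
The 1-cm UH is the DRH scaled by (10 mm)/d, so U_p = 78.50 × 10/15.01 = 52.3 m³/s.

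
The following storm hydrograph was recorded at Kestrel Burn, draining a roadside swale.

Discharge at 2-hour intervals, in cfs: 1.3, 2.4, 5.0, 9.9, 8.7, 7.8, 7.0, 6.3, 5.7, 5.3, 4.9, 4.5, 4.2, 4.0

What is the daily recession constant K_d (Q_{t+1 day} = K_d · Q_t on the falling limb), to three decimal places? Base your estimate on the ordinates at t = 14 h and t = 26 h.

K_d ≈ 0.403

Between t = 14 h and t = 26 h the flow falls from 6.3 to 4.0 cfs over 6×2 h = 12 h.
Per-interval ratio K = (4.0/6.3)^(1/6) = 0.9271; K_d = K^(24/2) = 0.403.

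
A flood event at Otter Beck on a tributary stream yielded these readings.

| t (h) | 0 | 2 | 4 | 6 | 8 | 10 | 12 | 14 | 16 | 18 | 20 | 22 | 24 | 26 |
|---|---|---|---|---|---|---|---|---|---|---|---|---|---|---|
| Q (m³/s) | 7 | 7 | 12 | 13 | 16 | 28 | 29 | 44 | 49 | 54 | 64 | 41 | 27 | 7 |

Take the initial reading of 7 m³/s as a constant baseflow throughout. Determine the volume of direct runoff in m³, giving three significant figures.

V ≈ 2.16 × 10^6 m³

Direct-runoff ordinates (Q − Q_b): 0.0, 0.0, 5.0, 6.0, 9.0, 21.0, 22.0, 37.0, 42.0, 47.0, 57.0, 34.0, 20.0, 0.0 m³/s.
ΣQ_DR = 300.0 m³/s.
With Δt = 2 h = 7200 s, V = ΣQ_DR · Δt = 300.0 × 7200 = 2.16 × 10^6 m³.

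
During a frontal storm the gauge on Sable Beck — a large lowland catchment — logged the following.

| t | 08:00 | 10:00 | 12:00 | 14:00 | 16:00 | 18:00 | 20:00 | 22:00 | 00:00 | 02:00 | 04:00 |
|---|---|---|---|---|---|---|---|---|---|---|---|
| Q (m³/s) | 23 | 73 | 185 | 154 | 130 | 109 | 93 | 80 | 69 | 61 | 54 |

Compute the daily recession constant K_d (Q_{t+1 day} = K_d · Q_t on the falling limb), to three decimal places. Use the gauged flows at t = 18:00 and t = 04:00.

K_d ≈ 0.185

Between t = 18:00 and t = 04:00 the flow falls from 109 to 54 m³/s over 5×2 h = 10 h.
Per-interval ratio K = (54/109)^(1/5) = 0.8689; K_d = K^(24/2) = 0.185.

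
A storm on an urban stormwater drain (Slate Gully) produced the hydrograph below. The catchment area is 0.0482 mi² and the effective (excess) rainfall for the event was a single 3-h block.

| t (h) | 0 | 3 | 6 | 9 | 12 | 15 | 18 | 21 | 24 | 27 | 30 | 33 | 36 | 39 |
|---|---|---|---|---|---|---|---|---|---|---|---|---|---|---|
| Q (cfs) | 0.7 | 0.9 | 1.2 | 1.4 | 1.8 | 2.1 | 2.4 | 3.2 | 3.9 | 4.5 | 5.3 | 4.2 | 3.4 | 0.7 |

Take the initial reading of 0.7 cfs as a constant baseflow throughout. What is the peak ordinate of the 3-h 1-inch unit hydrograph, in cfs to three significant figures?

U_p ≈ 1.84 cfs

Direct runoff: 0.0, 0.2, 0.5, 0.7, 1.1, 1.4, 1.7, 2.5, 3.2, 3.8, 4.6, 3.5, 2.7, 0.0 cfs; ΣQ_DR = 25.90 cfs, peak = 4.6 cfs.
Runoff depth d = ΣQ_DR·Δt / A = 25.90 × 10800 / (0.0482 mi²) = 2.498 in.
The 1-inch UH is the DRH scaled by (1 in)/d, so U_p = 4.6 × 1/2.498 = 1.84 cfs.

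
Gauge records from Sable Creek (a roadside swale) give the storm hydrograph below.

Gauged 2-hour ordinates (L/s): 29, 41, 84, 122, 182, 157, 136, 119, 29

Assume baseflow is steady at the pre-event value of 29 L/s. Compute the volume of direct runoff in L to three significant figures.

Direct-runoff ordinates (Q − Q_b): 0.0, 12.0, 55.0, 93.0, 153.0, 128.0, 107.0, 90.0, 0.0 L/s.
ΣQ_DR = 638.0 L/s.
With Δt = 2 h = 7200 s, V = ΣQ_DR · Δt = 638.0 × 7200 = 4.59 × 10^6 L.

V ≈ 4.59 × 10^6 L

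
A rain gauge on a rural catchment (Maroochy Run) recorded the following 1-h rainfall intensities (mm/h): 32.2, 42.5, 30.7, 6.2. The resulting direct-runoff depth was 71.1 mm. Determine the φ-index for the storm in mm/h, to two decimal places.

Only the 3 blocks with intensity above φ contribute runoff: 32.2, 42.5, 30.7 mm/h.
Σ(I−φ)·Δt = d  ⇒  (32.2+42.5+30.7 − 3φ)·1 = 71.1
φ = (105.4 − 71.1/1) / 3 = 11.43 mm/h.

φ ≈ 11.43 mm/h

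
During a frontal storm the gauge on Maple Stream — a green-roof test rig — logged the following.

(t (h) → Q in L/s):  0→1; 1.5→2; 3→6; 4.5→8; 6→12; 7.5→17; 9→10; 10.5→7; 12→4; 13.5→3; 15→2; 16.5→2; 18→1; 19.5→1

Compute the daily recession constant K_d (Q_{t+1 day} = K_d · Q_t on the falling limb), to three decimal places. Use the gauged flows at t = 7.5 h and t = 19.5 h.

Between t = 7.5 h and t = 19.5 h the flow falls from 17 to 1 L/s over 8×1.5 h = 12 h.
Per-interval ratio K = (1/17)^(1/8) = 0.7018; K_d = K^(24/1.5) = 0.003.

K_d ≈ 0.003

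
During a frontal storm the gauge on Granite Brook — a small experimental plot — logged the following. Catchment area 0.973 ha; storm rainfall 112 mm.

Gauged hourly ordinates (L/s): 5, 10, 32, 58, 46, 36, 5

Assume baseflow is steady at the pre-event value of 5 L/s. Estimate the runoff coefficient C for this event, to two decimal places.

ΣQ_DR = 157.0 L/s; V = ΣQ_DR·Δt = 5.652 × 10^5 L.
Runoff depth d = V / A = 58.09 mm.
C = d / P = 58.09 / 112 = 0.52.

C ≈ 0.52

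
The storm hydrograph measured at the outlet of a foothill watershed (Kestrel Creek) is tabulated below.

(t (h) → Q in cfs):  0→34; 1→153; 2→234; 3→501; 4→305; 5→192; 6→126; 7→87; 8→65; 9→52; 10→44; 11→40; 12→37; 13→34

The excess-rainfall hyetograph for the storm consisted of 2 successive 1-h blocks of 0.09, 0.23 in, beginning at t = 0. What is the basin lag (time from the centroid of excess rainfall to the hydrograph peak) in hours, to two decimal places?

t_L ≈ 1.78 h

Centroid of excess rainfall: t_c = Σ P_i·t̄_i / ΣP_i = 1.2188 h (block centres at 0.5, 1.5 h).
Hydrograph peak occurs at t = 3 h, so basin lag t_L = 3 − 1.2188 = 1.78 h.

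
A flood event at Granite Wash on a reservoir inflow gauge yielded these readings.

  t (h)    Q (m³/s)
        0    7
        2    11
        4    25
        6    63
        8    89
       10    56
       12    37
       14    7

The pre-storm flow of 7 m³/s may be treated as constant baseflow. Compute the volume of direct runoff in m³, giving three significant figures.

Direct-runoff ordinates (Q − Q_b): 0.0, 4.0, 18.0, 56.0, 82.0, 49.0, 30.0, 0.0 m³/s.
ΣQ_DR = 239.0 m³/s.
With Δt = 2 h = 7200 s, V = ΣQ_DR · Δt = 239.0 × 7200 = 1.72 × 10^6 m³.

V ≈ 1.72 × 10^6 m³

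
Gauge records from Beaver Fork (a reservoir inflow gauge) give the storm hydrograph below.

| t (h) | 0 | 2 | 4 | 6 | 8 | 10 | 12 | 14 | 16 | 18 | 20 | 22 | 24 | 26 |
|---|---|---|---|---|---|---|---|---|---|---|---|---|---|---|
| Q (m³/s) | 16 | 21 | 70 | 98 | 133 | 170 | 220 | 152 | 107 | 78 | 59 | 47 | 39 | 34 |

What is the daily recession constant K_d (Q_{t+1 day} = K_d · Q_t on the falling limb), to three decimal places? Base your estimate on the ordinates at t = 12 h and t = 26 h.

K_d ≈ 0.041

Between t = 12 h and t = 26 h the flow falls from 220 to 34 m³/s over 7×2 h = 14 h.
Per-interval ratio K = (34/220)^(1/7) = 0.7659; K_d = K^(24/2) = 0.041.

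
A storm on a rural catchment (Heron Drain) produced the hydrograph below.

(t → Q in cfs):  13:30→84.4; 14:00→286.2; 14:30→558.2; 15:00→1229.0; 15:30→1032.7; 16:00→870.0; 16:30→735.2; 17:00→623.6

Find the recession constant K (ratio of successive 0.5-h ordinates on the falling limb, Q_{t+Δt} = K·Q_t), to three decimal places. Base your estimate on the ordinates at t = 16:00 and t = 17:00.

K ≈ 0.847

Using the recession-limb readings at t = 16:00 and t = 17:00: Q falls from 870.0 to 623.6 cfs over 2 intervals.
K = (Q₂/Q₁)^(1/2) = (623.6/870.0)^(1/2) = 0.847.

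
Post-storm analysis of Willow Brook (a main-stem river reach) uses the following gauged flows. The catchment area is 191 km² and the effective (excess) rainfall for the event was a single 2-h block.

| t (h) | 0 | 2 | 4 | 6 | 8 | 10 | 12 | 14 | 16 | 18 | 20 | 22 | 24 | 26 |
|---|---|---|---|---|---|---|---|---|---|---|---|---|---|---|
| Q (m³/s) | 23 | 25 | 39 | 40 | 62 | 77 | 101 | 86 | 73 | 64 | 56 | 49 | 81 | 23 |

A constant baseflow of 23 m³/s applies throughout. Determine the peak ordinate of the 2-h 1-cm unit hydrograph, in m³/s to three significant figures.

Direct runoff: 0.0, 2.0, 16.0, 17.0, 39.0, 54.0, 78.0, 63.0, 50.0, 41.0, 33.0, 26.0, 58.0, 0.0 m³/s; ΣQ_DR = 477.0 m³/s, peak = 78.0 m³/s.
Runoff depth d = ΣQ_DR·Δt / A = 477.0 × 7200 / (191 km²) = 17.98 mm.
The 1-cm UH is the DRH scaled by (10 mm)/d, so U_p = 78.0 × 10/17.98 = 43.4 m³/s.

U_p ≈ 43.4 m³/s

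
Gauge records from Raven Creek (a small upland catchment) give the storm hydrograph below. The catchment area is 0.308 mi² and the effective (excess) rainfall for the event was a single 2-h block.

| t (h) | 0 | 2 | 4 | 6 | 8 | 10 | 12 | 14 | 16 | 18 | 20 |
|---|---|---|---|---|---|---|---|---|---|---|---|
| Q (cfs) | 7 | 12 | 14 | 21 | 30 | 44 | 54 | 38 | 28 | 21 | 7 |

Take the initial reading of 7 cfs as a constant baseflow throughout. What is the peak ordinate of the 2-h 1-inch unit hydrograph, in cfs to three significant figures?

U_p ≈ 23.5 cfs

Direct runoff: 0.0, 5.0, 7.0, 14.0, 23.0, 37.0, 47.0, 31.0, 21.0, 14.0, 0.0 cfs; ΣQ_DR = 199.0 cfs, peak = 47.0 cfs.
Runoff depth d = ΣQ_DR·Δt / A = 199.0 × 7200 / (0.308 mi²) = 2.002 in.
The 1-inch UH is the DRH scaled by (1 in)/d, so U_p = 47.0 × 1/2.002 = 23.5 cfs.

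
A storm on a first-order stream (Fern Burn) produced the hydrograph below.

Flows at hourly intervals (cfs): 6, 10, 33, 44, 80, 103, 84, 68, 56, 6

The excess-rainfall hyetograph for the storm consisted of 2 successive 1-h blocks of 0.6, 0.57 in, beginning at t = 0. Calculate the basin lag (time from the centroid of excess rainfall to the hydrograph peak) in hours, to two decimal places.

Centroid of excess rainfall: t_c = Σ P_i·t̄_i / ΣP_i = 0.9872 h (block centres at 0.5, 1.5 h).
Hydrograph peak occurs at t = 5 h, so basin lag t_L = 5 − 0.9872 = 4.01 h.

t_L ≈ 4.01 h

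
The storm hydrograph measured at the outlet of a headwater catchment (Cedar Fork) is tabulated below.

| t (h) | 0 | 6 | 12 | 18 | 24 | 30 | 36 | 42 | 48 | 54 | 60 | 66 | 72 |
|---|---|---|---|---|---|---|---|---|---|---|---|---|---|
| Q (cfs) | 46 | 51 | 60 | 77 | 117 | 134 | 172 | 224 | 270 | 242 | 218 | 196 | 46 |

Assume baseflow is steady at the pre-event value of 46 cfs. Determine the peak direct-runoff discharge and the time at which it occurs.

Subtracting baseflow gives direct-runoff ordinates: 0.0, 5.0, 14.0, 31.0, 71.0, 88.0, 126.0, 178.0, 224.0, 196.0, 172.0, 150.0, 0.0 cfs.
The maximum is 224.0 cfs, occurring at the reading for t = 48 h.

Q_p = 224.0 cfs at t = 48 h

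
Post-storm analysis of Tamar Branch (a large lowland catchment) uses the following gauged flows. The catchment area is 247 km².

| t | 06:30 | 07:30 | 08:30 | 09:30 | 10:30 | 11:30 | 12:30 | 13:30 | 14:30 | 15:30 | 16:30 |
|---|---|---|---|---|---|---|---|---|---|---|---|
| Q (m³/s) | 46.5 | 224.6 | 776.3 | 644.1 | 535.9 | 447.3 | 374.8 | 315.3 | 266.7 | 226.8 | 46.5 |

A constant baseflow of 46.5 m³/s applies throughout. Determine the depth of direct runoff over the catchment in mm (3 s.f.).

d ≈ 49.5 mm

Direct runoff: 0.0, 178.1, 729.8, 597.6, 489.4, 400.8, 328.3, 268.8, 220.2, 180.3, 0.0 m³/s; ΣQ_DR = 3393 m³/s.
V = ΣQ_DR · Δt = 3393 × 3600 s = 1.222 × 10^7 m³.
Over A = 247 km², depth = V / A = 49.5 mm.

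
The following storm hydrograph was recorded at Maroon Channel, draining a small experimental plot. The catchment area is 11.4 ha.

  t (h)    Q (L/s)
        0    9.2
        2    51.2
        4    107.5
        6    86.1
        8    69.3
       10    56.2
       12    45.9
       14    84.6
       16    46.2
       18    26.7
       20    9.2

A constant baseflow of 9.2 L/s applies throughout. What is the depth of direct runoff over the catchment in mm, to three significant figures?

d ≈ 31.0 mm

Direct runoff: 0.0, 42.0, 98.3, 76.9, 60.1, 47.0, 36.7, 75.4, 37.0, 17.5, 0.0 L/s; ΣQ_DR = 490.9 L/s.
V = ΣQ_DR · Δt = 490.9 × 7200 s = 3.534 × 10^6 L.
Over A = 11.4 ha, depth = V / A = 31.0 mm.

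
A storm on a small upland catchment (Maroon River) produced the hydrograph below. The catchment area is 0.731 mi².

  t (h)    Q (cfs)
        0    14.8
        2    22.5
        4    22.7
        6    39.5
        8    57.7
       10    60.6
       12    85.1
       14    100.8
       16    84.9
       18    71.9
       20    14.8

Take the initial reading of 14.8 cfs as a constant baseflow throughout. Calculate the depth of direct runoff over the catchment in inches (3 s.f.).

d ≈ 1.75 in

Direct runoff: 0.0, 7.7, 7.9, 24.7, 42.9, 45.8, 70.3, 86.0, 70.1, 57.1, 0.0 cfs; ΣQ_DR = 412.5 cfs.
V = ΣQ_DR · Δt = 412.5 × 7200 s = 2.970 × 10^6 ft³.
Over A = 0.731 mi², depth = V / A = 1.75 in.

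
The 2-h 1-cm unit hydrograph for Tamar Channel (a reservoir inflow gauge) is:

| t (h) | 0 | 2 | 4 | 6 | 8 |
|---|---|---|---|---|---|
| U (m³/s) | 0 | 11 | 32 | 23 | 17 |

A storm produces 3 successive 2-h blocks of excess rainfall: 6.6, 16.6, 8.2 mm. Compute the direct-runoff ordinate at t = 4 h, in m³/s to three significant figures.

Q ≈ 39.4 m³/s

By discrete convolution, Q_j = Σ (P_i / 10 mm) · U_{j−i}.
At t = 4 h (j=2): Q = (6.6/10)·32 + (16.6/10)·11 + (8.2/10)·0 = 39.4 m³/s.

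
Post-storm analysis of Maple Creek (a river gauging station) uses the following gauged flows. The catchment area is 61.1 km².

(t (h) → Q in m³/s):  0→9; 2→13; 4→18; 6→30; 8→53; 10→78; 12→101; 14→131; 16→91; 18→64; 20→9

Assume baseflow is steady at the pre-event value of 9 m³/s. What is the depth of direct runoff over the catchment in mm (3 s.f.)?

d ≈ 58.7 mm

Direct runoff: 0.0, 4.0, 9.0, 21.0, 44.0, 69.0, 92.0, 122.0, 82.0, 55.0, 0.0 m³/s; ΣQ_DR = 498.0 m³/s.
V = ΣQ_DR · Δt = 498.0 × 7200 s = 3.586 × 10^6 m³.
Over A = 61.1 km², depth = V / A = 58.7 mm.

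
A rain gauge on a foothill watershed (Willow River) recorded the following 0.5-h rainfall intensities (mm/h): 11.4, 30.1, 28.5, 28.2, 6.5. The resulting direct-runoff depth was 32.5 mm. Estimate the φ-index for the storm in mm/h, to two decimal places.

Only the 4 blocks with intensity above φ contribute runoff: 11.4, 30.1, 28.5, 28.2 mm/h.
Σ(I−φ)·Δt = d  ⇒  (11.4+30.1+28.5+28.2 − 4φ)·0.5 = 32.5
φ = (98.20 − 32.5/0.5) / 4 = 8.30 mm/h.

φ ≈ 8.30 mm/h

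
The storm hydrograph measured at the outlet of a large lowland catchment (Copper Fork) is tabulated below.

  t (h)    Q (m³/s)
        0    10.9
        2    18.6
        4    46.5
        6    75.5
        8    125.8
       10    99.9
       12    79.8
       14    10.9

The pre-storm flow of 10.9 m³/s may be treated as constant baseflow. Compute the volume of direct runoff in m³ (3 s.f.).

V ≈ 2.74 × 10^6 m³

Direct-runoff ordinates (Q − Q_b): 0.0, 7.7, 35.6, 64.6, 114.9, 89.0, 68.9, 0.0 m³/s.
ΣQ_DR = 380.7 m³/s.
With Δt = 2 h = 7200 s, V = ΣQ_DR · Δt = 380.7 × 7200 = 2.74 × 10^6 m³.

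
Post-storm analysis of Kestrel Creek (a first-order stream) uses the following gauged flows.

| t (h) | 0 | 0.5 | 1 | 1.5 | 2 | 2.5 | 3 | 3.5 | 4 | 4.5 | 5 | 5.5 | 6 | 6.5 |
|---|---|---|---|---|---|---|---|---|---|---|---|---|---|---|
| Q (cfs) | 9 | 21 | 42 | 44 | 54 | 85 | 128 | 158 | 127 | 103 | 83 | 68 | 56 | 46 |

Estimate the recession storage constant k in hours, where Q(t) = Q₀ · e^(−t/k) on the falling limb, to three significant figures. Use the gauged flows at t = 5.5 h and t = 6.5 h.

k ≈ 2.56 h

On the falling limb, Q drops from 68 to 46 cfs between t = 5.5 h and t = 6.5 h (Δt = 1 h).
k = −Δt / ln(Q₂/Q₁) = −1 / ln(46/68) = 2.56 h.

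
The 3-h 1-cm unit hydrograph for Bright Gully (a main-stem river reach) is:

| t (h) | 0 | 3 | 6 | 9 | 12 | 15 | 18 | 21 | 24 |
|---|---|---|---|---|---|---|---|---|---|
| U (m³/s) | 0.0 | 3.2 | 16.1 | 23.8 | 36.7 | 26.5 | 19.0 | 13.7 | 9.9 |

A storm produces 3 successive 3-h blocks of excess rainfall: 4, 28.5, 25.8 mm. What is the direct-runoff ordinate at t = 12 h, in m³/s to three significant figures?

Q ≈ 124 m³/s

By discrete convolution, Q_j = Σ (P_i / 10 mm) · U_{j−i}.
At t = 12 h (j=4): Q = (4/10)·36.7 + (28.5/10)·23.8 + (25.8/10)·16.1 = 124 m³/s.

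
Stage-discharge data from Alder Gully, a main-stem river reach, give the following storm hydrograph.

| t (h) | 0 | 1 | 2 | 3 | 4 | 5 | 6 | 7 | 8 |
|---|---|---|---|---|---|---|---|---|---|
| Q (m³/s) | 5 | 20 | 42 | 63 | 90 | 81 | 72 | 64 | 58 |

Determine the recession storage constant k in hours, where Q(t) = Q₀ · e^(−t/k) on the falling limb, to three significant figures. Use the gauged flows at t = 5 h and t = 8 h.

k ≈ 8.98 h

On the falling limb, Q drops from 81 to 58 m³/s between t = 5 h and t = 8 h (Δt = 3 h).
k = −Δt / ln(Q₂/Q₁) = −3 / ln(58/81) = 8.98 h.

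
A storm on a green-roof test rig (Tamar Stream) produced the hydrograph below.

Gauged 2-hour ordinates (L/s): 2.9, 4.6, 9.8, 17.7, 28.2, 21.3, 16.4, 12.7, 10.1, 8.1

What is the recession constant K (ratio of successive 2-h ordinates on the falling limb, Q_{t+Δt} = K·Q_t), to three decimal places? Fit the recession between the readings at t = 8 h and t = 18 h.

K ≈ 0.779

Using the recession-limb readings at t = 8 h and t = 18 h: Q falls from 28.2 to 8.1 L/s over 5 intervals.
K = (Q₂/Q₁)^(1/5) = (8.1/28.2)^(1/5) = 0.779.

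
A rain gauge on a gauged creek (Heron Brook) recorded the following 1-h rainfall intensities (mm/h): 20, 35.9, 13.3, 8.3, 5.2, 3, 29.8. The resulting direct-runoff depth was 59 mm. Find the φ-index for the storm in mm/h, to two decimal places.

φ ≈ 10.00 mm/h

Only the 4 blocks with intensity above φ contribute runoff: 20, 35.9, 13.3, 29.8 mm/h.
Σ(I−φ)·Δt = d  ⇒  (20+35.9+13.3+29.8 − 4φ)·1 = 59
φ = (99.00 − 59/1) / 4 = 10.00 mm/h.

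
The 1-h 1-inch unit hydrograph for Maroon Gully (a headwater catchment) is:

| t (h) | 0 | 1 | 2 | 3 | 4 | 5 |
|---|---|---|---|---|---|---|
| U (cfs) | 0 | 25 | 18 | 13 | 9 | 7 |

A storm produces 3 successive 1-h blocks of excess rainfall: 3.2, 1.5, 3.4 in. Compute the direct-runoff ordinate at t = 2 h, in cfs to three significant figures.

By discrete convolution, Q_j = Σ (P_i / 1 in) · U_{j−i}.
At t = 2 h (j=2): Q = (3.2/1)·18 + (1.5/1)·25 + (3.4/1)·0 = 95.1 cfs.

Q ≈ 95.1 cfs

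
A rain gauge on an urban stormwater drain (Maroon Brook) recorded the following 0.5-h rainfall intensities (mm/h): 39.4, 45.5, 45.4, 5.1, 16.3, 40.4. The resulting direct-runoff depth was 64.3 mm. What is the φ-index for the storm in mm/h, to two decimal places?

φ ≈ 11.68 mm/h

Only the 5 blocks with intensity above φ contribute runoff: 39.4, 45.5, 45.4, 16.3, 40.4 mm/h.
Σ(I−φ)·Δt = d  ⇒  (39.4+45.5+45.4+16.3+40.4 − 5φ)·0.5 = 64.3
φ = (187.0 − 64.3/0.5) / 5 = 11.68 mm/h.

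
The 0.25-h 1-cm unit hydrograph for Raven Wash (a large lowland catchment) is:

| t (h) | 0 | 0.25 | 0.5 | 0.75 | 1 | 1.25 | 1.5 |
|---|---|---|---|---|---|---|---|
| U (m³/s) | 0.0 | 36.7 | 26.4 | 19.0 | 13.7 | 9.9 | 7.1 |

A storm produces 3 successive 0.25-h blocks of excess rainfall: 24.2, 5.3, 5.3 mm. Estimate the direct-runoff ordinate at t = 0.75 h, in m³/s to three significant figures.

Q ≈ 79.4 m³/s

By discrete convolution, Q_j = Σ (P_i / 10 mm) · U_{j−i}.
At t = 0.75 h (j=3): Q = (24.2/10)·19.0 + (5.3/10)·26.4 + (5.3/10)·36.7 = 79.4 m³/s.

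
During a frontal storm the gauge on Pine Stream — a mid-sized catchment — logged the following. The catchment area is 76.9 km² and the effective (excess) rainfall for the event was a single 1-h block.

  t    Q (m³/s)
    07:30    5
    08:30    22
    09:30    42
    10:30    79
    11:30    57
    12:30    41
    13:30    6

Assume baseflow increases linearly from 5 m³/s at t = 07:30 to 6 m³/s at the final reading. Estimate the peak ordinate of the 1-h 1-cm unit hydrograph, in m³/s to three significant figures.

Direct runoff: 0.00, 16.83, 36.67, 73.50, 51.33, 35.17, 0.00 m³/s; ΣQ_DR = 213.5 m³/s, peak = 73.50 m³/s.
Runoff depth d = ΣQ_DR·Δt / A = 213.5 × 3600 / (76.9 km²) = 9.995 mm.
The 1-cm UH is the DRH scaled by (10 mm)/d, so U_p = 73.50 × 10/9.995 = 73.5 m³/s.

U_p ≈ 73.5 m³/s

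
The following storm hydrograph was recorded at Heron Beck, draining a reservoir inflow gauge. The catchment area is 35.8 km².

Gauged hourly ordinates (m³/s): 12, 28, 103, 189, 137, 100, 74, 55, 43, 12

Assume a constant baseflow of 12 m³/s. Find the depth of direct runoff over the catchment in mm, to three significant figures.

Direct runoff: 0.0, 16.0, 91.0, 177.0, 125.0, 88.0, 62.0, 43.0, 31.0, 0.0 m³/s; ΣQ_DR = 633.0 m³/s.
V = ΣQ_DR · Δt = 633.0 × 3600 s = 2.279 × 10^6 m³.
Over A = 35.8 km², depth = V / A = 63.7 mm.

d ≈ 63.7 mm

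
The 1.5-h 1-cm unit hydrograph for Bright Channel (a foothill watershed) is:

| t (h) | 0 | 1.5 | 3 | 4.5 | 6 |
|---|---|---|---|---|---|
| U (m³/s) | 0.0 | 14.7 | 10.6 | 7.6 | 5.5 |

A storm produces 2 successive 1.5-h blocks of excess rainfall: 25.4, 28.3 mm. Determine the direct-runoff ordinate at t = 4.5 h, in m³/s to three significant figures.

By discrete convolution, Q_j = Σ (P_i / 10 mm) · U_{j−i}.
At t = 4.5 h (j=3): Q = (25.4/10)·7.6 + (28.3/10)·10.6 = 49.3 m³/s.

Q ≈ 49.3 m³/s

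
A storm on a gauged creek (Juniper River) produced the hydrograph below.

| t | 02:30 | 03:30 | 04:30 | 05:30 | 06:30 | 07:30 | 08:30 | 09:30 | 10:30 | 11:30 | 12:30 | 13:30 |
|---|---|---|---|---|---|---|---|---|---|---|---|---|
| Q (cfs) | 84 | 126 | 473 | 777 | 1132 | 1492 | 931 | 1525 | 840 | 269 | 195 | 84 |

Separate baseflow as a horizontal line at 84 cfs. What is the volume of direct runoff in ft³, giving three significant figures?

V ≈ 2.49 × 10^7 ft³

Direct-runoff ordinates (Q − Q_b): 0.0, 42.0, 389.0, 693.0, 1048.0, 1408.0, 847.0, 1441.0, 756.0, 185.0, 111.0, 0.0 cfs.
ΣQ_DR = 6920 cfs.
With Δt = 1 h = 3600 s, V = ΣQ_DR · Δt = 6920 × 3600 = 2.49 × 10^7 ft³.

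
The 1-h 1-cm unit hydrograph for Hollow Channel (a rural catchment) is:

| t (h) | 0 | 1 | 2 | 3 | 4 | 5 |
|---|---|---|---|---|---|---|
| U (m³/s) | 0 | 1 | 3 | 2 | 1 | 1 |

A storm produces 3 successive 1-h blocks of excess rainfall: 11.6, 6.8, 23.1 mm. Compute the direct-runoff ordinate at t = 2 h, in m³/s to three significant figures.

Q ≈ 4.16 m³/s

By discrete convolution, Q_j = Σ (P_i / 10 mm) · U_{j−i}.
At t = 2 h (j=2): Q = (11.6/10)·3 + (6.8/10)·1 + (23.1/10)·0 = 4.16 m³/s.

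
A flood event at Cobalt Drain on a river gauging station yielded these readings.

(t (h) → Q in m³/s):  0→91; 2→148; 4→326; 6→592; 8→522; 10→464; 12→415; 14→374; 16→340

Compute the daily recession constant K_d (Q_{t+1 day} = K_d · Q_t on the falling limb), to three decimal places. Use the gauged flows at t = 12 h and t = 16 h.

Between t = 12 h and t = 16 h the flow falls from 415 to 340 m³/s over 2×2 h = 4 h.
Per-interval ratio K = (340/415)^(1/2) = 0.9051; K_d = K^(24/2) = 0.302.

K_d ≈ 0.302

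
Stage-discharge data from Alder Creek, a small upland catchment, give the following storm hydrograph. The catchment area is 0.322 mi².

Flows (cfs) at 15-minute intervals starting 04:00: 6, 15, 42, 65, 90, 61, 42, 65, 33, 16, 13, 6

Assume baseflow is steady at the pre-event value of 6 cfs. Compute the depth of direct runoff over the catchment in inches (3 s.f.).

Direct runoff: 0.0, 9.0, 36.0, 59.0, 84.0, 55.0, 36.0, 59.0, 27.0, 10.0, 7.0, 0.0 cfs; ΣQ_DR = 382.0 cfs.
V = ΣQ_DR · Δt = 382.0 × 900 s = 3.438 × 10^5 ft³.
Over A = 0.322 mi², depth = V / A = 0.460 in.

d ≈ 0.460 in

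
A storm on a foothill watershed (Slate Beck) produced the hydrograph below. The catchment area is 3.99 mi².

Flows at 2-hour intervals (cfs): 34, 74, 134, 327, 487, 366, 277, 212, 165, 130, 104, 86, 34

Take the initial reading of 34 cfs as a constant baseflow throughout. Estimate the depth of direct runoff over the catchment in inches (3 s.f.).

d ≈ 1.54 in

Direct runoff: 0.0, 40.0, 100.0, 293.0, 453.0, 332.0, 243.0, 178.0, 131.0, 96.0, 70.0, 52.0, 0.0 cfs; ΣQ_DR = 1988 cfs.
V = ΣQ_DR · Δt = 1988 × 7200 s = 1.431 × 10^7 ft³.
Over A = 3.99 mi², depth = V / A = 1.54 in.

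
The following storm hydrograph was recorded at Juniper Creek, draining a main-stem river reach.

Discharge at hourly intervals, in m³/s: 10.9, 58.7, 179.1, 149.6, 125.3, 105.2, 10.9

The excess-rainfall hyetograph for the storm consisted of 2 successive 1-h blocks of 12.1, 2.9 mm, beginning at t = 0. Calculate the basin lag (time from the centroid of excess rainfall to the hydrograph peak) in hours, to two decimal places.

t_L ≈ 1.31 h

Centroid of excess rainfall: t_c = Σ P_i·t̄_i / ΣP_i = 0.6933 h (block centres at 0.5, 1.5 h).
Hydrograph peak occurs at t = 2 h, so basin lag t_L = 2 − 0.6933 = 1.31 h.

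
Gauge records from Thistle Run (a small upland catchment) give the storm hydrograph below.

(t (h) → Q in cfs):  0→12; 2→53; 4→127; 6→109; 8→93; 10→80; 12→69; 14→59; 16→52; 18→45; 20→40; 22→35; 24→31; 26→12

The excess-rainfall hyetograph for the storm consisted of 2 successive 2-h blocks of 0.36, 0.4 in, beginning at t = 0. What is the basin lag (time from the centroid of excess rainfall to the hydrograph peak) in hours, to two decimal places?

Centroid of excess rainfall: t_c = Σ P_i·t̄_i / ΣP_i = 2.0526 h (block centres at 1, 3 h).
Hydrograph peak occurs at t = 4 h, so basin lag t_L = 4 − 2.0526 = 1.95 h.

t_L ≈ 1.95 h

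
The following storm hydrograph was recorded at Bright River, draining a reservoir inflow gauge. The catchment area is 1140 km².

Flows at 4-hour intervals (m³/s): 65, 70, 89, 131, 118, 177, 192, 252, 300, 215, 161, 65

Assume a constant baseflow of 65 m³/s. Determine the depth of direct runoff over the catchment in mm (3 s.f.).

Direct runoff: 0.0, 5.0, 24.0, 66.0, 53.0, 112.0, 127.0, 187.0, 235.0, 150.0, 96.0, 0.0 m³/s; ΣQ_DR = 1055 m³/s.
V = ΣQ_DR · Δt = 1055 × 14400 s = 1.519 × 10^7 m³.
Over A = 1140 km², depth = V / A = 13.3 mm.

d ≈ 13.3 mm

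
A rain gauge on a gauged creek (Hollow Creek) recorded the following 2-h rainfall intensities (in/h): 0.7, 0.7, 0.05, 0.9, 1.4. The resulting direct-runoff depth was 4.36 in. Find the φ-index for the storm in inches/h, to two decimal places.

Only the 4 blocks with intensity above φ contribute runoff: 0.7, 0.7, 0.9, 1.4 in/h.
Σ(I−φ)·Δt = d  ⇒  (0.7+0.7+0.9+1.4 − 4φ)·2 = 4.36
φ = (3.700 − 4.36/2) / 4 = 0.38 in/h.

φ ≈ 0.38 in/h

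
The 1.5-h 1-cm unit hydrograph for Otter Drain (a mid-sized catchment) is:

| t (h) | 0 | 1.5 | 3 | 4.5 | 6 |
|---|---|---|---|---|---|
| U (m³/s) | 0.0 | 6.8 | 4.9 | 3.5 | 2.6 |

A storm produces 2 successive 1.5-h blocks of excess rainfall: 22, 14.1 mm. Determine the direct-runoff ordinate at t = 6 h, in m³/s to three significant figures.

By discrete convolution, Q_j = Σ (P_i / 10 mm) · U_{j−i}.
At t = 6 h (j=4): Q = (22/10)·2.6 + (14.1/10)·3.5 = 10.7 m³/s.

Q ≈ 10.7 m³/s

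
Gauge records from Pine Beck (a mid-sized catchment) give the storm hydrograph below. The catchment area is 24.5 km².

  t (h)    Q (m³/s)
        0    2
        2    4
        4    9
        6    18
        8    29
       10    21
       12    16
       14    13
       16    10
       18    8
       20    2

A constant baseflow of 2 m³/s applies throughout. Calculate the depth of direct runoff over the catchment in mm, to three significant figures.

Direct runoff: 0.0, 2.0, 7.0, 16.0, 27.0, 19.0, 14.0, 11.0, 8.0, 6.0, 0.0 m³/s; ΣQ_DR = 110.0 m³/s.
V = ΣQ_DR · Δt = 110.0 × 7200 s = 7.920 × 10^5 m³.
Over A = 24.5 km², depth = V / A = 32.3 mm.

d ≈ 32.3 mm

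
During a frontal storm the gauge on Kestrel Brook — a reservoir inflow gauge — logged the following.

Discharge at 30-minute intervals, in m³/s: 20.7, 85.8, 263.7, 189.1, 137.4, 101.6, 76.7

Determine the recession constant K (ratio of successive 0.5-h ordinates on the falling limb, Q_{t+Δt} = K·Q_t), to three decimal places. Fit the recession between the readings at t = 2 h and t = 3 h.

Using the recession-limb readings at t = 2 h and t = 3 h: Q falls from 137.4 to 76.7 m³/s over 2 intervals.
K = (Q₂/Q₁)^(1/2) = (76.7/137.4)^(1/2) = 0.747.

K ≈ 0.747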